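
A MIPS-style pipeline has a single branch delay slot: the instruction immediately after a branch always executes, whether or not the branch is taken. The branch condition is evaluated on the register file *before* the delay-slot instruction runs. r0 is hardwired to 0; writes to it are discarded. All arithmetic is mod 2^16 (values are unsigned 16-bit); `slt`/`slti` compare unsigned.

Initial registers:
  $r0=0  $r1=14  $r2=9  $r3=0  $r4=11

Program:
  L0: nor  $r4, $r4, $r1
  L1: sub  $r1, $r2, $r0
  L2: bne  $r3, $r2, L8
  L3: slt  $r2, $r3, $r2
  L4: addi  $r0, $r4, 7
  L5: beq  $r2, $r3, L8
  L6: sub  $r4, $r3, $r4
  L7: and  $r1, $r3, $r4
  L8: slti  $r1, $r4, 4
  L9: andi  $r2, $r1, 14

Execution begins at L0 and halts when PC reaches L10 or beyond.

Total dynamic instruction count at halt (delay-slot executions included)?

[0] nor  $r4, $r4, $r1  →  {$r0:0, $r1:14, $r2:9, $r3:0, $r4:65520}
[1] sub  $r1, $r2, $r0  →  {$r0:0, $r1:9, $r2:9, $r3:0, $r4:65520}
[2] bne  $r3, $r2, L8  →  {$r0:0, $r1:9, $r2:9, $r3:0, $r4:65520}  ⟨branch taken⟩
[3] slt  $r2, $r3, $r2  →  {$r0:0, $r1:9, $r2:1, $r3:0, $r4:65520}
[8] slti  $r1, $r4, 4  →  {$r0:0, $r1:0, $r2:1, $r3:0, $r4:65520}
[9] andi  $r2, $r1, 14  →  {$r0:0, $r1:0, $r2:0, $r3:0, $r4:65520}

6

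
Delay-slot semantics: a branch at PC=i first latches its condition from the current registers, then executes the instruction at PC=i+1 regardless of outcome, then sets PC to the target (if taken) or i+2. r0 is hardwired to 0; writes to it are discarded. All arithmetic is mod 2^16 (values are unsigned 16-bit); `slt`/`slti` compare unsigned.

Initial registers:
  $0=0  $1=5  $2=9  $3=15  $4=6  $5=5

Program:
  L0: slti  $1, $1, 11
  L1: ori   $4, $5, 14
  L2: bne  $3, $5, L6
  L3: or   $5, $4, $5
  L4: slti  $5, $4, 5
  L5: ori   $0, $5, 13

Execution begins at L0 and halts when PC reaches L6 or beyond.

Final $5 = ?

PC=0  slti  $1, $1, 11       | $0=0 $1=1 $2=9 $3=15 $4=6 $5=5
PC=1  ori   $4, $5, 14       | $0=0 $1=1 $2=9 $3=15 $4=15 $5=5
PC=2  bne  $3, $5, L6        | $0=0 $1=1 $2=9 $3=15 $4=15 $5=5  [TAKEN]
PC=3  or   $5, $4, $5        | $0=0 $1=1 $2=9 $3=15 $4=15 $5=15

15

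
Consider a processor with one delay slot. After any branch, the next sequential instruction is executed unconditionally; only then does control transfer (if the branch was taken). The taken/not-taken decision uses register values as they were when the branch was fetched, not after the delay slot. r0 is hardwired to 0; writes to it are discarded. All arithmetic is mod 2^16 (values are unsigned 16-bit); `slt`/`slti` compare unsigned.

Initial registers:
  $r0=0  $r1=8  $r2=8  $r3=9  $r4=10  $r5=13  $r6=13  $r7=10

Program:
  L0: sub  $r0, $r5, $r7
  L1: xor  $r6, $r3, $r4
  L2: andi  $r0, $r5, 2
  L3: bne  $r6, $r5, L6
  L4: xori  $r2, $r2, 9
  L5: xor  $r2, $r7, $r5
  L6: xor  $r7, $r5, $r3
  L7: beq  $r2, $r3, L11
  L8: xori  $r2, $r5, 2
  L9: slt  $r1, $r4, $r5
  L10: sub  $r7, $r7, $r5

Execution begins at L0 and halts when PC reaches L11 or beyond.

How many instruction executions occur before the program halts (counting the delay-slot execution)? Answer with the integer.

[0] sub  $r0, $r5, $r7  →  {$r0:0, $r1:8, $r2:8, $r3:9, $r4:10, $r5:13, $r6:13, $r7:10}
[1] xor  $r6, $r3, $r4  →  {$r0:0, $r1:8, $r2:8, $r3:9, $r4:10, $r5:13, $r6:3, $r7:10}
[2] andi  $r0, $r5, 2  →  {$r0:0, $r1:8, $r2:8, $r3:9, $r4:10, $r5:13, $r6:3, $r7:10}
[3] bne  $r6, $r5, L6  →  {$r0:0, $r1:8, $r2:8, $r3:9, $r4:10, $r5:13, $r6:3, $r7:10}  ⟨branch taken⟩
[4] xori  $r2, $r2, 9  →  {$r0:0, $r1:8, $r2:1, $r3:9, $r4:10, $r5:13, $r6:3, $r7:10}
[6] xor  $r7, $r5, $r3  →  {$r0:0, $r1:8, $r2:1, $r3:9, $r4:10, $r5:13, $r6:3, $r7:4}
[7] beq  $r2, $r3, L11  →  {$r0:0, $r1:8, $r2:1, $r3:9, $r4:10, $r5:13, $r6:3, $r7:4}  ⟨branch fallthrough⟩
[8] xori  $r2, $r5, 2  →  {$r0:0, $r1:8, $r2:15, $r3:9, $r4:10, $r5:13, $r6:3, $r7:4}
[9] slt  $r1, $r4, $r5  →  {$r0:0, $r1:1, $r2:15, $r3:9, $r4:10, $r5:13, $r6:3, $r7:4}
[10] sub  $r7, $r7, $r5  →  {$r0:0, $r1:1, $r2:15, $r3:9, $r4:10, $r5:13, $r6:3, $r7:65527}

10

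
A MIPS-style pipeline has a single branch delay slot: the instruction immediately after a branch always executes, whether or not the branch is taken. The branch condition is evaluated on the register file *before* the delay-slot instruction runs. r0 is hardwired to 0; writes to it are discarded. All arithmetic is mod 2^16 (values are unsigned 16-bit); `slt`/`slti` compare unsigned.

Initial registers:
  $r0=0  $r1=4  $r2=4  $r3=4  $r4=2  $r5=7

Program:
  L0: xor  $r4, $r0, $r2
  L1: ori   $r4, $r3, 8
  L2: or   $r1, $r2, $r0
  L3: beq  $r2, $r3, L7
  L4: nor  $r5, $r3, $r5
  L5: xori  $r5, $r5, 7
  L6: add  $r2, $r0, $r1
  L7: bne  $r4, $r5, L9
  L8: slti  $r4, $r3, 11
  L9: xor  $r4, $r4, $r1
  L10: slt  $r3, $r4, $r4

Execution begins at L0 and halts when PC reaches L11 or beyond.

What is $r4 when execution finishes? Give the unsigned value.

  step pc=0: xor  $r4, $r0, $r2  regs=(0,4,4,4,4,7)
  step pc=1: ori   $r4, $r3, 8  regs=(0,4,4,4,12,7)
  step pc=2: or   $r1, $r2, $r0  regs=(0,4,4,4,12,7)
  step pc=3: beq  $r2, $r3, L7  cond=T  regs=(0,4,4,4,12,7)
  step pc=4: nor  $r5, $r3, $r5  regs=(0,4,4,4,12,65528)
  step pc=7: bne  $r4, $r5, L9  cond=T  regs=(0,4,4,4,12,65528)
  step pc=8: slti  $r4, $r3, 11  regs=(0,4,4,4,1,65528)
  step pc=9: xor  $r4, $r4, $r1  regs=(0,4,4,4,5,65528)
  step pc=10: slt  $r3, $r4, $r4  regs=(0,4,4,0,5,65528)

5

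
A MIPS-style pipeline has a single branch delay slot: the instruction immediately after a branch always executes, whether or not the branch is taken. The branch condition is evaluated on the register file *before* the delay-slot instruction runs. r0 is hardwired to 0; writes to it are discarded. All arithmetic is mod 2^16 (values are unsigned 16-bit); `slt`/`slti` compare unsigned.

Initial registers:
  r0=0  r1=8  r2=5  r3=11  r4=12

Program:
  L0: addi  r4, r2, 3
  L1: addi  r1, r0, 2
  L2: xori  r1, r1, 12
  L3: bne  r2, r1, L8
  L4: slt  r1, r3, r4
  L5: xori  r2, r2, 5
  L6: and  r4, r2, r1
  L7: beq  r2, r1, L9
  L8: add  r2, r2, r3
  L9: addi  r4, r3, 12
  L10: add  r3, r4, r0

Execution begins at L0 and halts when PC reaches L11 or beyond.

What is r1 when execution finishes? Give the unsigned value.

0

  step pc=0: addi  r4, r2, 3  regs=(0,8,5,11,8)
  step pc=1: addi  r1, r0, 2  regs=(0,2,5,11,8)
  step pc=2: xori  r1, r1, 12  regs=(0,14,5,11,8)
  step pc=3: bne  r2, r1, L8  cond=T  regs=(0,14,5,11,8)
  step pc=4: slt  r1, r3, r4  regs=(0,0,5,11,8)
  step pc=8: add  r2, r2, r3  regs=(0,0,16,11,8)
  step pc=9: addi  r4, r3, 12  regs=(0,0,16,11,23)
  step pc=10: add  r3, r4, r0  regs=(0,0,16,23,23)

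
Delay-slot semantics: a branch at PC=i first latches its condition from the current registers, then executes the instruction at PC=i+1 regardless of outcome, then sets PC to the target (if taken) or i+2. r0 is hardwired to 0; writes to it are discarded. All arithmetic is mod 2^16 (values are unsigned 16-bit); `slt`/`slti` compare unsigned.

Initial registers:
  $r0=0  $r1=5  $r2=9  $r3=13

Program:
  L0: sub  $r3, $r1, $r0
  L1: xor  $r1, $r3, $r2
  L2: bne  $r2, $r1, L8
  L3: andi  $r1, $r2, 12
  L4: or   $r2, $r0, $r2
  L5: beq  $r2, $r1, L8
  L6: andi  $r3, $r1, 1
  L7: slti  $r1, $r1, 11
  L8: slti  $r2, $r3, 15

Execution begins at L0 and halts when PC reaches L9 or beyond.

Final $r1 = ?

8

PC=0  sub  $r3, $r1, $r0     | $r0=0 $r1=5 $r2=9 $r3=5
PC=1  xor  $r1, $r3, $r2     | $r0=0 $r1=12 $r2=9 $r3=5
PC=2  bne  $r2, $r1, L8      | $r0=0 $r1=12 $r2=9 $r3=5  [TAKEN]
PC=3  andi  $r1, $r2, 12     | $r0=0 $r1=8 $r2=9 $r3=5
PC=8  slti  $r2, $r3, 15     | $r0=0 $r1=8 $r2=1 $r3=5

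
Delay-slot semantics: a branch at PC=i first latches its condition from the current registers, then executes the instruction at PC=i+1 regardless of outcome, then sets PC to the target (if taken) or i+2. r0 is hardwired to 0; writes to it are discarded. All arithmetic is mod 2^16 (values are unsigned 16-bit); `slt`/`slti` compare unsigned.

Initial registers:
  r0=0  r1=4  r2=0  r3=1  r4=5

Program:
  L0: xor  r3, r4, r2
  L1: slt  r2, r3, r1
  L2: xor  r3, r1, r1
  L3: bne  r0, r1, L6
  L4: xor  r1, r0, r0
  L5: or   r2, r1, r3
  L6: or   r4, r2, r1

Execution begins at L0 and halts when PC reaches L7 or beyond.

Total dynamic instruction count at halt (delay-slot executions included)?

PC=0  xor  r3, r4, r2        | r0=0 r1=4 r2=0 r3=5 r4=5
PC=1  slt  r2, r3, r1        | r0=0 r1=4 r2=0 r3=5 r4=5
PC=2  xor  r3, r1, r1        | r0=0 r1=4 r2=0 r3=0 r4=5
PC=3  bne  r0, r1, L6        | r0=0 r1=4 r2=0 r3=0 r4=5  [TAKEN]
PC=4  xor  r1, r0, r0        | r0=0 r1=0 r2=0 r3=0 r4=5
PC=6  or   r4, r2, r1        | r0=0 r1=0 r2=0 r3=0 r4=0

6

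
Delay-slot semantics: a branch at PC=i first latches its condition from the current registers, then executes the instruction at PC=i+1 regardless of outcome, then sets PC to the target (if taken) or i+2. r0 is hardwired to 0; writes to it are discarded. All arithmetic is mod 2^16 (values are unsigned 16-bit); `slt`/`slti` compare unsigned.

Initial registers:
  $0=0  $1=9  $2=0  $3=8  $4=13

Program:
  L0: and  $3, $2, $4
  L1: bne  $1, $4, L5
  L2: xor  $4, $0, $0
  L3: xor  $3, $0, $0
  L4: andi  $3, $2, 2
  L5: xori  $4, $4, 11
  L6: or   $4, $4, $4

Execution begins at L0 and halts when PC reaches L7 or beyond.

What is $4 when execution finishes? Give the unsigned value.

#0 and  $3, $2, $4 ; 0/9/0/0/13
#1 bne  $1, $4, L5 ; 0/9/0/0/13 ; →target
#2 xor  $4, $0, $0 ; 0/9/0/0/0
#5 xori  $4, $4, 11 ; 0/9/0/0/11
#6 or   $4, $4, $4 ; 0/9/0/0/11

11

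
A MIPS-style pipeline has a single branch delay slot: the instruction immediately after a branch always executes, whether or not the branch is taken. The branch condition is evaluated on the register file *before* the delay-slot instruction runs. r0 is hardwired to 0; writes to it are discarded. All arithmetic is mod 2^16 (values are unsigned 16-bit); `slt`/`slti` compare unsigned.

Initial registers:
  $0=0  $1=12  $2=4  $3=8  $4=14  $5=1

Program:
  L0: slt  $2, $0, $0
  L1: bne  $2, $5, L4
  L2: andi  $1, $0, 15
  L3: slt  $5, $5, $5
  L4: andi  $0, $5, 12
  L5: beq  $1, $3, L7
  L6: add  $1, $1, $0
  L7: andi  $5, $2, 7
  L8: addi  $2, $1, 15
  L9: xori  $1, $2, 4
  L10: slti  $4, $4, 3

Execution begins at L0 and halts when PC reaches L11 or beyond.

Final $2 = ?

[0] slt  $2, $0, $0  →  {$0:0, $1:12, $2:0, $3:8, $4:14, $5:1}
[1] bne  $2, $5, L4  →  {$0:0, $1:12, $2:0, $3:8, $4:14, $5:1}  ⟨branch taken⟩
[2] andi  $1, $0, 15  →  {$0:0, $1:0, $2:0, $3:8, $4:14, $5:1}
[4] andi  $0, $5, 12  →  {$0:0, $1:0, $2:0, $3:8, $4:14, $5:1}
[5] beq  $1, $3, L7  →  {$0:0, $1:0, $2:0, $3:8, $4:14, $5:1}  ⟨branch fallthrough⟩
[6] add  $1, $1, $0  →  {$0:0, $1:0, $2:0, $3:8, $4:14, $5:1}
[7] andi  $5, $2, 7  →  {$0:0, $1:0, $2:0, $3:8, $4:14, $5:0}
[8] addi  $2, $1, 15  →  {$0:0, $1:0, $2:15, $3:8, $4:14, $5:0}
[9] xori  $1, $2, 4  →  {$0:0, $1:11, $2:15, $3:8, $4:14, $5:0}
[10] slti  $4, $4, 3  →  {$0:0, $1:11, $2:15, $3:8, $4:0, $5:0}

15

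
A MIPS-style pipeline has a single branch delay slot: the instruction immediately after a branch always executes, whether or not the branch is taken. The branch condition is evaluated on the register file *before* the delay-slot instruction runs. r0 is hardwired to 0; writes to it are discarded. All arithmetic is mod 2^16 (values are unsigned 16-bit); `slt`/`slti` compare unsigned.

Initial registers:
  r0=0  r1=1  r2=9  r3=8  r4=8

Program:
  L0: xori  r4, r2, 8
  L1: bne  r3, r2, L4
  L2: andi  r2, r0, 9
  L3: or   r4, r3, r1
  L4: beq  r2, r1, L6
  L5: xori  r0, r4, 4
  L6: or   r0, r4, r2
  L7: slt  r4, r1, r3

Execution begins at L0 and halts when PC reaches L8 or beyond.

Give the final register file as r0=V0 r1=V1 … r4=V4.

#0 xori  r4, r2, 8 ; 0/1/9/8/1
#1 bne  r3, r2, L4 ; 0/1/9/8/1 ; →target
#2 andi  r2, r0, 9 ; 0/1/0/8/1
#4 beq  r2, r1, L6 ; 0/1/0/8/1 ; →fallthru
#5 xori  r0, r4, 4 ; 0/1/0/8/1
#6 or   r0, r4, r2 ; 0/1/0/8/1
#7 slt  r4, r1, r3 ; 0/1/0/8/1

r0=0 r1=1 r2=0 r3=8 r4=1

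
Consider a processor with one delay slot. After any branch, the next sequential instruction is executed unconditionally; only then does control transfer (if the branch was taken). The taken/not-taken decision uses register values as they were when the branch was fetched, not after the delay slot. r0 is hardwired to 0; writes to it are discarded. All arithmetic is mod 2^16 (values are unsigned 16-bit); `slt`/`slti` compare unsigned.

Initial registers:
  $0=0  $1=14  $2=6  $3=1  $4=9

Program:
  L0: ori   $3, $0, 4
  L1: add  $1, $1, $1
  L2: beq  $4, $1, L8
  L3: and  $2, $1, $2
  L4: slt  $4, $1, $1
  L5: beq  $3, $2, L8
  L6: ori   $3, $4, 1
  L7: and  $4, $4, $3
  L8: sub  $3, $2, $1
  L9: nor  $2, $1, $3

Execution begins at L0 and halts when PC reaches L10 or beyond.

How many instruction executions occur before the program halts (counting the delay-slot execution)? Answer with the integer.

[0] ori   $3, $0, 4  →  {$0:0, $1:14, $2:6, $3:4, $4:9}
[1] add  $1, $1, $1  →  {$0:0, $1:28, $2:6, $3:4, $4:9}
[2] beq  $4, $1, L8  →  {$0:0, $1:28, $2:6, $3:4, $4:9}  ⟨branch fallthrough⟩
[3] and  $2, $1, $2  →  {$0:0, $1:28, $2:4, $3:4, $4:9}
[4] slt  $4, $1, $1  →  {$0:0, $1:28, $2:4, $3:4, $4:0}
[5] beq  $3, $2, L8  →  {$0:0, $1:28, $2:4, $3:4, $4:0}  ⟨branch taken⟩
[6] ori   $3, $4, 1  →  {$0:0, $1:28, $2:4, $3:1, $4:0}
[8] sub  $3, $2, $1  →  {$0:0, $1:28, $2:4, $3:65512, $4:0}
[9] nor  $2, $1, $3  →  {$0:0, $1:28, $2:3, $3:65512, $4:0}

9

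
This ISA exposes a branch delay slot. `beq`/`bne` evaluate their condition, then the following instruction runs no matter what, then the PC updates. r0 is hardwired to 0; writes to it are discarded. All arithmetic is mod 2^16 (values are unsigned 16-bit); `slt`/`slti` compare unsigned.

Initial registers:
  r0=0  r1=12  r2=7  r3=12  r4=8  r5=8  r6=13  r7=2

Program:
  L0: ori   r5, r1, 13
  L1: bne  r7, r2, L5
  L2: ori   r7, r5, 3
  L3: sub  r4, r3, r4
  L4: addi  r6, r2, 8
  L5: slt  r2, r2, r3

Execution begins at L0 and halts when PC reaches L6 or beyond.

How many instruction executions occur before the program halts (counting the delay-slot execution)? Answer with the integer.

4

PC=0  ori   r5, r1, 13       | r0=0 r1=12 r2=7 r3=12 r4=8 r5=13 r6=13 r7=2
PC=1  bne  r7, r2, L5        | r0=0 r1=12 r2=7 r3=12 r4=8 r5=13 r6=13 r7=2  [TAKEN]
PC=2  ori   r7, r5, 3        | r0=0 r1=12 r2=7 r3=12 r4=8 r5=13 r6=13 r7=15
PC=5  slt  r2, r2, r3        | r0=0 r1=12 r2=1 r3=12 r4=8 r5=13 r6=13 r7=15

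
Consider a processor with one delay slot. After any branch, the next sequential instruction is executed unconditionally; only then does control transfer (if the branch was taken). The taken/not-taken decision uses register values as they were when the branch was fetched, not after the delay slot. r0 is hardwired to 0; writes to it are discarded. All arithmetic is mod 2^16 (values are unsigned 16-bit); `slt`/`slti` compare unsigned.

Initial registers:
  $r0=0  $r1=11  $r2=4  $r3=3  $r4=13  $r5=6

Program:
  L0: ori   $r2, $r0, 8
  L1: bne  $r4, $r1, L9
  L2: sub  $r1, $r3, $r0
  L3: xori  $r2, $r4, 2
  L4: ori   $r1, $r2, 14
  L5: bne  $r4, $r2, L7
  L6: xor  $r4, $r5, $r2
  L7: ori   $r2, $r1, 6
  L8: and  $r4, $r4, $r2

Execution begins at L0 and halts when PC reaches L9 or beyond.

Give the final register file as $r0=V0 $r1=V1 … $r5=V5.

$r0=0 $r1=3 $r2=8 $r3=3 $r4=13 $r5=6

#0 ori   $r2, $r0, 8 ; 0/11/8/3/13/6
#1 bne  $r4, $r1, L9 ; 0/11/8/3/13/6 ; →target
#2 sub  $r1, $r3, $r0 ; 0/3/8/3/13/6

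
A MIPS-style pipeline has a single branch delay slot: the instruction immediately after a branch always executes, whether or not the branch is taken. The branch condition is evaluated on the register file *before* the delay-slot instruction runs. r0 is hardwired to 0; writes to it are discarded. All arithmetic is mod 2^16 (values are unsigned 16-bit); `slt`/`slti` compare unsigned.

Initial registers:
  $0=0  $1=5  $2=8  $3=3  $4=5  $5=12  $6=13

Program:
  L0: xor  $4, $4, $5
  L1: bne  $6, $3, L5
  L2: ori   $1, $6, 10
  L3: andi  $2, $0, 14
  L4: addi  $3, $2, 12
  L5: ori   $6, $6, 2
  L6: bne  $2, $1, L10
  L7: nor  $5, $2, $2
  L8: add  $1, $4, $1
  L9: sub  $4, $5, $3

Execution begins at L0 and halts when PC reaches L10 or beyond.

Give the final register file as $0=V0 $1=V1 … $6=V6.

$0=0 $1=15 $2=8 $3=3 $4=9 $5=65527 $6=15

[0] xor  $4, $4, $5  →  {$0:0, $1:5, $2:8, $3:3, $4:9, $5:12, $6:13}
[1] bne  $6, $3, L5  →  {$0:0, $1:5, $2:8, $3:3, $4:9, $5:12, $6:13}  ⟨branch taken⟩
[2] ori   $1, $6, 10  →  {$0:0, $1:15, $2:8, $3:3, $4:9, $5:12, $6:13}
[5] ori   $6, $6, 2  →  {$0:0, $1:15, $2:8, $3:3, $4:9, $5:12, $6:15}
[6] bne  $2, $1, L10  →  {$0:0, $1:15, $2:8, $3:3, $4:9, $5:12, $6:15}  ⟨branch taken⟩
[7] nor  $5, $2, $2  →  {$0:0, $1:15, $2:8, $3:3, $4:9, $5:65527, $6:15}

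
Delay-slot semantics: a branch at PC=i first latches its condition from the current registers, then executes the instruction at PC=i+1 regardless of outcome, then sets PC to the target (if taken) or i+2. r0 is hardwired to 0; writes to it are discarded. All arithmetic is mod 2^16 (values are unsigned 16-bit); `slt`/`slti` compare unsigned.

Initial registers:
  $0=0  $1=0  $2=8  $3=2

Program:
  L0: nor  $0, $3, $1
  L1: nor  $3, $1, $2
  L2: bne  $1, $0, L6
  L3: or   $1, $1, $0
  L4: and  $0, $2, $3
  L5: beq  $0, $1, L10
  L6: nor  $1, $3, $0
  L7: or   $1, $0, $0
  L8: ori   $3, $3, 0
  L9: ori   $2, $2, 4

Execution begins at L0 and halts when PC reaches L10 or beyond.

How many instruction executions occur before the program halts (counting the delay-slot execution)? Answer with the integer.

#0 nor  $0, $3, $1 ; 0/0/8/2
#1 nor  $3, $1, $2 ; 0/0/8/65527
#2 bne  $1, $0, L6 ; 0/0/8/65527 ; →fallthru
#3 or   $1, $1, $0 ; 0/0/8/65527
#4 and  $0, $2, $3 ; 0/0/8/65527
#5 beq  $0, $1, L10 ; 0/0/8/65527 ; →target
#6 nor  $1, $3, $0 ; 0/8/8/65527

7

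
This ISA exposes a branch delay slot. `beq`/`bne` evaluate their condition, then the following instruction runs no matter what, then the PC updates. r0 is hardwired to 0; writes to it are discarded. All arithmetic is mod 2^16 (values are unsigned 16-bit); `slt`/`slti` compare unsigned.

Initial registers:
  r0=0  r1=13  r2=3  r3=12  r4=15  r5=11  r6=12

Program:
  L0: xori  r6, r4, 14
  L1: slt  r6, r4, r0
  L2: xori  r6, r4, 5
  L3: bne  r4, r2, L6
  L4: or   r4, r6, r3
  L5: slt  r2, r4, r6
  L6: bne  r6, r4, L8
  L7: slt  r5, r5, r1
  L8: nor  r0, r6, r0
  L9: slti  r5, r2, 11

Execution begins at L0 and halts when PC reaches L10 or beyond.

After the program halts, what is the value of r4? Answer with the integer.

  step pc=0: xori  r6, r4, 14  regs=(0,13,3,12,15,11,1)
  step pc=1: slt  r6, r4, r0  regs=(0,13,3,12,15,11,0)
  step pc=2: xori  r6, r4, 5  regs=(0,13,3,12,15,11,10)
  step pc=3: bne  r4, r2, L6  cond=T  regs=(0,13,3,12,15,11,10)
  step pc=4: or   r4, r6, r3  regs=(0,13,3,12,14,11,10)
  step pc=6: bne  r6, r4, L8  cond=T  regs=(0,13,3,12,14,11,10)
  step pc=7: slt  r5, r5, r1  regs=(0,13,3,12,14,1,10)
  step pc=8: nor  r0, r6, r0  regs=(0,13,3,12,14,1,10)
  step pc=9: slti  r5, r2, 11  regs=(0,13,3,12,14,1,10)

14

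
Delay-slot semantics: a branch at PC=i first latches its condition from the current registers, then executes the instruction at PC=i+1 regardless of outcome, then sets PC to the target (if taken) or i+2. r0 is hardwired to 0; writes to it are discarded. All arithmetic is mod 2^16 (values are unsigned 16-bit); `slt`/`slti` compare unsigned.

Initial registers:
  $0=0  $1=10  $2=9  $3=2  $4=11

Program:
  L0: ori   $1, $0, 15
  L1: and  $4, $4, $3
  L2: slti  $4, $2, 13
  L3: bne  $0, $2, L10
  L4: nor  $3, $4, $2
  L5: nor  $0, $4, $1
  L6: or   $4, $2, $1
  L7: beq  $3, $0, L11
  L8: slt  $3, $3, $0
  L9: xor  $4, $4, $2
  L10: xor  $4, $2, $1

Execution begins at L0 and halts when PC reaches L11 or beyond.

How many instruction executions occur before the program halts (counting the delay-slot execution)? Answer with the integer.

#0 ori   $1, $0, 15 ; 0/15/9/2/11
#1 and  $4, $4, $3 ; 0/15/9/2/2
#2 slti  $4, $2, 13 ; 0/15/9/2/1
#3 bne  $0, $2, L10 ; 0/15/9/2/1 ; →target
#4 nor  $3, $4, $2 ; 0/15/9/65526/1
#10 xor  $4, $2, $1 ; 0/15/9/65526/6

6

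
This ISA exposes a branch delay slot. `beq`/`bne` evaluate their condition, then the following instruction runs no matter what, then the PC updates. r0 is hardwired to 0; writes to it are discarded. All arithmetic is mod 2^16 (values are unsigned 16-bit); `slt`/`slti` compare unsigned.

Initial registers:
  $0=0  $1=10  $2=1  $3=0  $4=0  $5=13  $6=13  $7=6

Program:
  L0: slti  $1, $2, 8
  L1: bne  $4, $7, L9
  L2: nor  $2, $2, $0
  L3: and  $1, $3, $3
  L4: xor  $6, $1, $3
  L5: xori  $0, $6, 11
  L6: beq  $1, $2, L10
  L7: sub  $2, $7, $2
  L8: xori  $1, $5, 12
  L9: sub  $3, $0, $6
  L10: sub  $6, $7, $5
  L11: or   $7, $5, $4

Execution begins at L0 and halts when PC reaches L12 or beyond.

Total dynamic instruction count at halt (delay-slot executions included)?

[0] slti  $1, $2, 8  →  {$0:0, $1:1, $2:1, $3:0, $4:0, $5:13, $6:13, $7:6}
[1] bne  $4, $7, L9  →  {$0:0, $1:1, $2:1, $3:0, $4:0, $5:13, $6:13, $7:6}  ⟨branch taken⟩
[2] nor  $2, $2, $0  →  {$0:0, $1:1, $2:65534, $3:0, $4:0, $5:13, $6:13, $7:6}
[9] sub  $3, $0, $6  →  {$0:0, $1:1, $2:65534, $3:65523, $4:0, $5:13, $6:13, $7:6}
[10] sub  $6, $7, $5  →  {$0:0, $1:1, $2:65534, $3:65523, $4:0, $5:13, $6:65529, $7:6}
[11] or   $7, $5, $4  →  {$0:0, $1:1, $2:65534, $3:65523, $4:0, $5:13, $6:65529, $7:13}

6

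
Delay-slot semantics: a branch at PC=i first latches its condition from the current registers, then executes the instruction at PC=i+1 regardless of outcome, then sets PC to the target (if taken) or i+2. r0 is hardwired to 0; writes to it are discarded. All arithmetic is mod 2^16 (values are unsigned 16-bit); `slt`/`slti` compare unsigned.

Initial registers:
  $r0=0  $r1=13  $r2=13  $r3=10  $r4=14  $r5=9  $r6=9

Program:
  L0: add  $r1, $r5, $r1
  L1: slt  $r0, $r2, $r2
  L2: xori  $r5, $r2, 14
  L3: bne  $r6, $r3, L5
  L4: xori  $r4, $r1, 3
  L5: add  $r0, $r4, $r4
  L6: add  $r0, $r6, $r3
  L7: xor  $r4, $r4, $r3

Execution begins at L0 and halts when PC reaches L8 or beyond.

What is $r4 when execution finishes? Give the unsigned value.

31

[0] add  $r1, $r5, $r1  →  {$r0:0, $r1:22, $r2:13, $r3:10, $r4:14, $r5:9, $r6:9}
[1] slt  $r0, $r2, $r2  →  {$r0:0, $r1:22, $r2:13, $r3:10, $r4:14, $r5:9, $r6:9}
[2] xori  $r5, $r2, 14  →  {$r0:0, $r1:22, $r2:13, $r3:10, $r4:14, $r5:3, $r6:9}
[3] bne  $r6, $r3, L5  →  {$r0:0, $r1:22, $r2:13, $r3:10, $r4:14, $r5:3, $r6:9}  ⟨branch taken⟩
[4] xori  $r4, $r1, 3  →  {$r0:0, $r1:22, $r2:13, $r3:10, $r4:21, $r5:3, $r6:9}
[5] add  $r0, $r4, $r4  →  {$r0:0, $r1:22, $r2:13, $r3:10, $r4:21, $r5:3, $r6:9}
[6] add  $r0, $r6, $r3  →  {$r0:0, $r1:22, $r2:13, $r3:10, $r4:21, $r5:3, $r6:9}
[7] xor  $r4, $r4, $r3  →  {$r0:0, $r1:22, $r2:13, $r3:10, $r4:31, $r5:3, $r6:9}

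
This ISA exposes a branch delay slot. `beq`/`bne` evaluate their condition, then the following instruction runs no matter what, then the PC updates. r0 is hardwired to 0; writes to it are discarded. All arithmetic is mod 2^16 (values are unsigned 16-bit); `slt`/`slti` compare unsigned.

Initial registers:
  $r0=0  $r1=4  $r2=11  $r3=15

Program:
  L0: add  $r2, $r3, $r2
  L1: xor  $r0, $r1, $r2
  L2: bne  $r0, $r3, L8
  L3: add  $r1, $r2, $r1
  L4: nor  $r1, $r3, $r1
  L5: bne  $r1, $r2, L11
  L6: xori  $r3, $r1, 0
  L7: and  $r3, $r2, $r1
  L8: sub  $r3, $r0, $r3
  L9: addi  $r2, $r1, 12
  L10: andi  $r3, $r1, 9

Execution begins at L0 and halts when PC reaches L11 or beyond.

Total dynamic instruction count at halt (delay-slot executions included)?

7

[0] add  $r2, $r3, $r2  →  {$r0:0, $r1:4, $r2:26, $r3:15}
[1] xor  $r0, $r1, $r2  →  {$r0:0, $r1:4, $r2:26, $r3:15}
[2] bne  $r0, $r3, L8  →  {$r0:0, $r1:4, $r2:26, $r3:15}  ⟨branch taken⟩
[3] add  $r1, $r2, $r1  →  {$r0:0, $r1:30, $r2:26, $r3:15}
[8] sub  $r3, $r0, $r3  →  {$r0:0, $r1:30, $r2:26, $r3:65521}
[9] addi  $r2, $r1, 12  →  {$r0:0, $r1:30, $r2:42, $r3:65521}
[10] andi  $r3, $r1, 9  →  {$r0:0, $r1:30, $r2:42, $r3:8}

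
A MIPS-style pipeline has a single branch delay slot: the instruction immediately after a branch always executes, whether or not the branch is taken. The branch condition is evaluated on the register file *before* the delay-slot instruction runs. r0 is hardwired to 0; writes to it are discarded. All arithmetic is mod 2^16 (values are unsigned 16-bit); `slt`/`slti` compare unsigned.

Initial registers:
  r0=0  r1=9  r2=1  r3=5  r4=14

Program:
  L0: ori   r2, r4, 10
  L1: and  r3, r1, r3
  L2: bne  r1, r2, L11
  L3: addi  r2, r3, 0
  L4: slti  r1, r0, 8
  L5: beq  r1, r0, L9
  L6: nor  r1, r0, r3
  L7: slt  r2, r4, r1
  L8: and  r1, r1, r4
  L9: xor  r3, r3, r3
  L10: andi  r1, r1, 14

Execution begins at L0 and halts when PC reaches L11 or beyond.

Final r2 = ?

  step pc=0: ori   r2, r4, 10  regs=(0,9,14,5,14)
  step pc=1: and  r3, r1, r3  regs=(0,9,14,1,14)
  step pc=2: bne  r1, r2, L11  cond=T  regs=(0,9,14,1,14)
  step pc=3: addi  r2, r3, 0  regs=(0,9,1,1,14)

1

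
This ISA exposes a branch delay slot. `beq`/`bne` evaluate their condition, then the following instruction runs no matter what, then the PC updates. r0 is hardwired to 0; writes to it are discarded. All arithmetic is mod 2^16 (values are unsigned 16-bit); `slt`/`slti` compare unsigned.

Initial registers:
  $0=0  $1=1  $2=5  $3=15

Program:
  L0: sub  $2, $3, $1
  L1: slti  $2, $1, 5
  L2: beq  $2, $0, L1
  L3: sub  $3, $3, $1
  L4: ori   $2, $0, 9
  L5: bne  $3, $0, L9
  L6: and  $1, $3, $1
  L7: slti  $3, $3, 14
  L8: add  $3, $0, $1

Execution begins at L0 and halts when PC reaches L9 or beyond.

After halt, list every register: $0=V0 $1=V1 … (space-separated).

$0=0 $1=0 $2=9 $3=14

#0 sub  $2, $3, $1 ; 0/1/14/15
#1 slti  $2, $1, 5 ; 0/1/1/15
#2 beq  $2, $0, L1 ; 0/1/1/15 ; →fallthru
#3 sub  $3, $3, $1 ; 0/1/1/14
#4 ori   $2, $0, 9 ; 0/1/9/14
#5 bne  $3, $0, L9 ; 0/1/9/14 ; →target
#6 and  $1, $3, $1 ; 0/0/9/14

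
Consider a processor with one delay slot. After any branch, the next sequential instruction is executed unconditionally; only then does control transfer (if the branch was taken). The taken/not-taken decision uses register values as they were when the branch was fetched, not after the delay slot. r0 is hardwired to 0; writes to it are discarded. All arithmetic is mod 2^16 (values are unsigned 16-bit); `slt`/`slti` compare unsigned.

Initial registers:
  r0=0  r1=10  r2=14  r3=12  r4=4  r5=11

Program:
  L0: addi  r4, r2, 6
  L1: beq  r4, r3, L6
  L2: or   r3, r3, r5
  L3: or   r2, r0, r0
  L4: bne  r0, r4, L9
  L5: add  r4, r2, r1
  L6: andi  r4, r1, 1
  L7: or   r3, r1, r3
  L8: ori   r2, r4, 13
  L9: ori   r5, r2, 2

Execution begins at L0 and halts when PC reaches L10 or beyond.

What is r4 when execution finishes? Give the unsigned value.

10

[0] addi  r4, r2, 6  →  {r0:0, r1:10, r2:14, r3:12, r4:20, r5:11}
[1] beq  r4, r3, L6  →  {r0:0, r1:10, r2:14, r3:12, r4:20, r5:11}  ⟨branch fallthrough⟩
[2] or   r3, r3, r5  →  {r0:0, r1:10, r2:14, r3:15, r4:20, r5:11}
[3] or   r2, r0, r0  →  {r0:0, r1:10, r2:0, r3:15, r4:20, r5:11}
[4] bne  r0, r4, L9  →  {r0:0, r1:10, r2:0, r3:15, r4:20, r5:11}  ⟨branch taken⟩
[5] add  r4, r2, r1  →  {r0:0, r1:10, r2:0, r3:15, r4:10, r5:11}
[9] ori   r5, r2, 2  →  {r0:0, r1:10, r2:0, r3:15, r4:10, r5:2}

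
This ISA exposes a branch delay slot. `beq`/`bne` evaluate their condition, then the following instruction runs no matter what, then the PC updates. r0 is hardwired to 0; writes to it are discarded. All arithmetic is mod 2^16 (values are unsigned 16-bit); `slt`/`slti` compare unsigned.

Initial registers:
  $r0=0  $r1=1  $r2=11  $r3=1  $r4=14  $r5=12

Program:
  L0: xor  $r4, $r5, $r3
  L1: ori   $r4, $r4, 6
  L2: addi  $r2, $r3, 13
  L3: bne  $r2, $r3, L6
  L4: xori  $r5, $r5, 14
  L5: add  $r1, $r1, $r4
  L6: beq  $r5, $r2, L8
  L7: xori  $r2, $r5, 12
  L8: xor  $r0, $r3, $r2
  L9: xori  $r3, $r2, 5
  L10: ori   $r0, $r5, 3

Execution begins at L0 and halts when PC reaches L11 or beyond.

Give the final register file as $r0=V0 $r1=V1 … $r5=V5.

[0] xor  $r4, $r5, $r3  →  {$r0:0, $r1:1, $r2:11, $r3:1, $r4:13, $r5:12}
[1] ori   $r4, $r4, 6  →  {$r0:0, $r1:1, $r2:11, $r3:1, $r4:15, $r5:12}
[2] addi  $r2, $r3, 13  →  {$r0:0, $r1:1, $r2:14, $r3:1, $r4:15, $r5:12}
[3] bne  $r2, $r3, L6  →  {$r0:0, $r1:1, $r2:14, $r3:1, $r4:15, $r5:12}  ⟨branch taken⟩
[4] xori  $r5, $r5, 14  →  {$r0:0, $r1:1, $r2:14, $r3:1, $r4:15, $r5:2}
[6] beq  $r5, $r2, L8  →  {$r0:0, $r1:1, $r2:14, $r3:1, $r4:15, $r5:2}  ⟨branch fallthrough⟩
[7] xori  $r2, $r5, 12  →  {$r0:0, $r1:1, $r2:14, $r3:1, $r4:15, $r5:2}
[8] xor  $r0, $r3, $r2  →  {$r0:0, $r1:1, $r2:14, $r3:1, $r4:15, $r5:2}
[9] xori  $r3, $r2, 5  →  {$r0:0, $r1:1, $r2:14, $r3:11, $r4:15, $r5:2}
[10] ori   $r0, $r5, 3  →  {$r0:0, $r1:1, $r2:14, $r3:11, $r4:15, $r5:2}

$r0=0 $r1=1 $r2=14 $r3=11 $r4=15 $r5=2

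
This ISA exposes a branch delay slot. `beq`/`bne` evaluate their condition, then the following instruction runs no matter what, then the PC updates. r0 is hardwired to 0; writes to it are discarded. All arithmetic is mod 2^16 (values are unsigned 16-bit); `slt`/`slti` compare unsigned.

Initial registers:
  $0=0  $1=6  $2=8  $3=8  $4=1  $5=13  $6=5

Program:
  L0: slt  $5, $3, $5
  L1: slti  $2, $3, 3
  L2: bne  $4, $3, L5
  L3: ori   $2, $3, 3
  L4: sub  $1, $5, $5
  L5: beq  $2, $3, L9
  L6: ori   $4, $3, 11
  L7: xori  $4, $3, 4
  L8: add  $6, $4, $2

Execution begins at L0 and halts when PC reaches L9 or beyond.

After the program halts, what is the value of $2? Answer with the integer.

11

  step pc=0: slt  $5, $3, $5  regs=(0,6,8,8,1,1,5)
  step pc=1: slti  $2, $3, 3  regs=(0,6,0,8,1,1,5)
  step pc=2: bne  $4, $3, L5  cond=T  regs=(0,6,0,8,1,1,5)
  step pc=3: ori   $2, $3, 3  regs=(0,6,11,8,1,1,5)
  step pc=5: beq  $2, $3, L9  cond=F  regs=(0,6,11,8,1,1,5)
  step pc=6: ori   $4, $3, 11  regs=(0,6,11,8,11,1,5)
  step pc=7: xori  $4, $3, 4  regs=(0,6,11,8,12,1,5)
  step pc=8: add  $6, $4, $2  regs=(0,6,11,8,12,1,23)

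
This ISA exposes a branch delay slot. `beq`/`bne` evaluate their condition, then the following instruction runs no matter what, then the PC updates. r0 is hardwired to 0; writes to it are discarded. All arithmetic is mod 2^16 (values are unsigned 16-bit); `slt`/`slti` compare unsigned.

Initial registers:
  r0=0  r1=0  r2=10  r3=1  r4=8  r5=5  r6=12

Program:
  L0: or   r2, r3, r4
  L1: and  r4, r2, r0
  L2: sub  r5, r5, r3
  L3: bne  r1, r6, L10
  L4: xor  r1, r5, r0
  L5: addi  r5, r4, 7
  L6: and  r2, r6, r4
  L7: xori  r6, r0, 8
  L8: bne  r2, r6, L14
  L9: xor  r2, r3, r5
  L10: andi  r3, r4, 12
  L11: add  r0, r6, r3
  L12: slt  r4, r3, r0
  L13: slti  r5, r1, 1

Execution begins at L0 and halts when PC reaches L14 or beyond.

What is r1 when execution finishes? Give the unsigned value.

4

#0 or   r2, r3, r4 ; 0/0/9/1/8/5/12
#1 and  r4, r2, r0 ; 0/0/9/1/0/5/12
#2 sub  r5, r5, r3 ; 0/0/9/1/0/4/12
#3 bne  r1, r6, L10 ; 0/0/9/1/0/4/12 ; →target
#4 xor  r1, r5, r0 ; 0/4/9/1/0/4/12
#10 andi  r3, r4, 12 ; 0/4/9/0/0/4/12
#11 add  r0, r6, r3 ; 0/4/9/0/0/4/12
#12 slt  r4, r3, r0 ; 0/4/9/0/0/4/12
#13 slti  r5, r1, 1 ; 0/4/9/0/0/0/12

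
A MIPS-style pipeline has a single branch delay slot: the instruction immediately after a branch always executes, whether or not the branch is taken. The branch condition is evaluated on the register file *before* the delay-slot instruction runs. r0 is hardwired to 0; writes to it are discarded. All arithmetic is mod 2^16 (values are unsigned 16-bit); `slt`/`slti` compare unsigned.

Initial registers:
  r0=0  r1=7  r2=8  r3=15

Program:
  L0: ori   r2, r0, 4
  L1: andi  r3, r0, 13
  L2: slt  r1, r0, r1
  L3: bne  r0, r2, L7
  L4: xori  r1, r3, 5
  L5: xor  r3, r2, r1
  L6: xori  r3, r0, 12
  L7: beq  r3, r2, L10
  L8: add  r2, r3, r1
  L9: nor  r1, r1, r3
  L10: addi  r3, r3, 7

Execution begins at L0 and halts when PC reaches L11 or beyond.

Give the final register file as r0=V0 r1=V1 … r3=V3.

[0] ori   r2, r0, 4  →  {r0:0, r1:7, r2:4, r3:15}
[1] andi  r3, r0, 13  →  {r0:0, r1:7, r2:4, r3:0}
[2] slt  r1, r0, r1  →  {r0:0, r1:1, r2:4, r3:0}
[3] bne  r0, r2, L7  →  {r0:0, r1:1, r2:4, r3:0}  ⟨branch taken⟩
[4] xori  r1, r3, 5  →  {r0:0, r1:5, r2:4, r3:0}
[7] beq  r3, r2, L10  →  {r0:0, r1:5, r2:4, r3:0}  ⟨branch fallthrough⟩
[8] add  r2, r3, r1  →  {r0:0, r1:5, r2:5, r3:0}
[9] nor  r1, r1, r3  →  {r0:0, r1:65530, r2:5, r3:0}
[10] addi  r3, r3, 7  →  {r0:0, r1:65530, r2:5, r3:7}

r0=0 r1=65530 r2=5 r3=7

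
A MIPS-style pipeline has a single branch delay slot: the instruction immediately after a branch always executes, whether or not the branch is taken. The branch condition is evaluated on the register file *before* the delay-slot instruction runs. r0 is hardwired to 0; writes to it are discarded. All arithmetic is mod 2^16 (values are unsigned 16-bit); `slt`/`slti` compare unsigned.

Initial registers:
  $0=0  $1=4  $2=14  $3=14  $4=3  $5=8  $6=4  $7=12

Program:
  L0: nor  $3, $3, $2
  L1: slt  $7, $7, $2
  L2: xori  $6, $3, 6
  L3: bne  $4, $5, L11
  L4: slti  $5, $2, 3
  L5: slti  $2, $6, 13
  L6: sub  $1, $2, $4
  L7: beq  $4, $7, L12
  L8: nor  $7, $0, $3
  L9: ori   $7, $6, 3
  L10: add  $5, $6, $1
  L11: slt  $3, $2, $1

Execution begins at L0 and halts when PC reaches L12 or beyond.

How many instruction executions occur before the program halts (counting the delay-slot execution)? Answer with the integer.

  step pc=0: nor  $3, $3, $2  regs=(0,4,14,65521,3,8,4,12)
  step pc=1: slt  $7, $7, $2  regs=(0,4,14,65521,3,8,4,1)
  step pc=2: xori  $6, $3, 6  regs=(0,4,14,65521,3,8,65527,1)
  step pc=3: bne  $4, $5, L11  cond=T  regs=(0,4,14,65521,3,8,65527,1)
  step pc=4: slti  $5, $2, 3  regs=(0,4,14,65521,3,0,65527,1)
  step pc=11: slt  $3, $2, $1  regs=(0,4,14,0,3,0,65527,1)

6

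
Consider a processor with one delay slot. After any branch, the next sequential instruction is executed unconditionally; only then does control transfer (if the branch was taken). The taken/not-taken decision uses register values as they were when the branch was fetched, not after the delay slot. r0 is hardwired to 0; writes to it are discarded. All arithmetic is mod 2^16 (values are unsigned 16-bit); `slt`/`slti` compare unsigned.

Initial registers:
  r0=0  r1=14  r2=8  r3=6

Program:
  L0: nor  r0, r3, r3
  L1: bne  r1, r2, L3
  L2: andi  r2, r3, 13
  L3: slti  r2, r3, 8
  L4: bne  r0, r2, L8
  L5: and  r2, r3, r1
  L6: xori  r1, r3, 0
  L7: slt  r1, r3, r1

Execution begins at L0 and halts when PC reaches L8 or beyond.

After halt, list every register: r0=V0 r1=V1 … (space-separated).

r0=0 r1=14 r2=6 r3=6

  step pc=0: nor  r0, r3, r3  regs=(0,14,8,6)
  step pc=1: bne  r1, r2, L3  cond=T  regs=(0,14,8,6)
  step pc=2: andi  r2, r3, 13  regs=(0,14,4,6)
  step pc=3: slti  r2, r3, 8  regs=(0,14,1,6)
  step pc=4: bne  r0, r2, L8  cond=T  regs=(0,14,1,6)
  step pc=5: and  r2, r3, r1  regs=(0,14,6,6)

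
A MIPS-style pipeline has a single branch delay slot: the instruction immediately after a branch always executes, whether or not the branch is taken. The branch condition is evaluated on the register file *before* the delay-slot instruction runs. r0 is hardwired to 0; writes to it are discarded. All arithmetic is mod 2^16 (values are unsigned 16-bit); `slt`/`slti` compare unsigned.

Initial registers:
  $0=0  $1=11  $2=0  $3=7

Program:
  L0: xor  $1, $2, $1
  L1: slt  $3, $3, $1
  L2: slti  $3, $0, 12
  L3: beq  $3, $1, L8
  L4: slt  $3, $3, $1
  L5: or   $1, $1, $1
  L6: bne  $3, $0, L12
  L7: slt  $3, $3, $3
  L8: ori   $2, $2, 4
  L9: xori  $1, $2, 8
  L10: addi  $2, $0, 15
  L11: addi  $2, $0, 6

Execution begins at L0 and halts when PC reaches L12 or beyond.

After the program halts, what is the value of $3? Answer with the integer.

0

  step pc=0: xor  $1, $2, $1  regs=(0,11,0,7)
  step pc=1: slt  $3, $3, $1  regs=(0,11,0,1)
  step pc=2: slti  $3, $0, 12  regs=(0,11,0,1)
  step pc=3: beq  $3, $1, L8  cond=F  regs=(0,11,0,1)
  step pc=4: slt  $3, $3, $1  regs=(0,11,0,1)
  step pc=5: or   $1, $1, $1  regs=(0,11,0,1)
  step pc=6: bne  $3, $0, L12  cond=T  regs=(0,11,0,1)
  step pc=7: slt  $3, $3, $3  regs=(0,11,0,0)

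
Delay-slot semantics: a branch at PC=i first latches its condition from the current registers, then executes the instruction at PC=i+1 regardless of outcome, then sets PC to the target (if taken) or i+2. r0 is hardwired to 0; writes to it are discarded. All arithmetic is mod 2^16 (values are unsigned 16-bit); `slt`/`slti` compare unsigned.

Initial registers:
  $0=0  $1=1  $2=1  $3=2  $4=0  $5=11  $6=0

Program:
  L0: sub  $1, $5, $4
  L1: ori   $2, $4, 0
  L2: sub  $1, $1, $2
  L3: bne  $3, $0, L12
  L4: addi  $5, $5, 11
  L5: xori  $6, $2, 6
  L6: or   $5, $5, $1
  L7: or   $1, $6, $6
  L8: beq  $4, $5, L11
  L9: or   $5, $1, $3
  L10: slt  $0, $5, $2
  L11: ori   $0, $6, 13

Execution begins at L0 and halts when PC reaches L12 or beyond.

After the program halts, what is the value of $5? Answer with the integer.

22

  step pc=0: sub  $1, $5, $4  regs=(0,11,1,2,0,11,0)
  step pc=1: ori   $2, $4, 0  regs=(0,11,0,2,0,11,0)
  step pc=2: sub  $1, $1, $2  regs=(0,11,0,2,0,11,0)
  step pc=3: bne  $3, $0, L12  cond=T  regs=(0,11,0,2,0,11,0)
  step pc=4: addi  $5, $5, 11  regs=(0,11,0,2,0,22,0)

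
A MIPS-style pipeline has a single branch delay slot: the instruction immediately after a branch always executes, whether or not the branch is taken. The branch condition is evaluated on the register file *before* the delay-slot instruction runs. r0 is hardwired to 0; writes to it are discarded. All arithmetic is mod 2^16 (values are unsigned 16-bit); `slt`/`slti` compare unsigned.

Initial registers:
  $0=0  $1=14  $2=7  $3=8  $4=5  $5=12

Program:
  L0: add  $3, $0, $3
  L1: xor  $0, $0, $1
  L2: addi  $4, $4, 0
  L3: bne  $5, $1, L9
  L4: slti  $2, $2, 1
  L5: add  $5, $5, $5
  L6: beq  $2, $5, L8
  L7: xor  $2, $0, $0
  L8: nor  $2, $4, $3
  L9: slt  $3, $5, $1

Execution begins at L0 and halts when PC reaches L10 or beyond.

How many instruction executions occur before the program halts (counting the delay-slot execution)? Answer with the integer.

[0] add  $3, $0, $3  →  {$0:0, $1:14, $2:7, $3:8, $4:5, $5:12}
[1] xor  $0, $0, $1  →  {$0:0, $1:14, $2:7, $3:8, $4:5, $5:12}
[2] addi  $4, $4, 0  →  {$0:0, $1:14, $2:7, $3:8, $4:5, $5:12}
[3] bne  $5, $1, L9  →  {$0:0, $1:14, $2:7, $3:8, $4:5, $5:12}  ⟨branch taken⟩
[4] slti  $2, $2, 1  →  {$0:0, $1:14, $2:0, $3:8, $4:5, $5:12}
[9] slt  $3, $5, $1  →  {$0:0, $1:14, $2:0, $3:1, $4:5, $5:12}

6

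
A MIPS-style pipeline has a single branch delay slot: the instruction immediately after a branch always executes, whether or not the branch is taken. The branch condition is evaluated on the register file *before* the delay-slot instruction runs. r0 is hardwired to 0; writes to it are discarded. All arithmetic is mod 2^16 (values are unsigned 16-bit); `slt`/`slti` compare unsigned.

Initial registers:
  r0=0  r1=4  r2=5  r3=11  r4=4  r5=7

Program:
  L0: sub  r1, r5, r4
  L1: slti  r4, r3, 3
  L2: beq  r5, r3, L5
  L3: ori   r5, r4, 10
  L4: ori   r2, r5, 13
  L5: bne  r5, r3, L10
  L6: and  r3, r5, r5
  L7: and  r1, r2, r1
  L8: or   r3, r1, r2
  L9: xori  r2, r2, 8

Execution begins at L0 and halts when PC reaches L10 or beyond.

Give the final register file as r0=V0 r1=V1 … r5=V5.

PC=0  sub  r1, r5, r4        | r0=0 r1=3 r2=5 r3=11 r4=4 r5=7
PC=1  slti  r4, r3, 3        | r0=0 r1=3 r2=5 r3=11 r4=0 r5=7
PC=2  beq  r5, r3, L5        | r0=0 r1=3 r2=5 r3=11 r4=0 r5=7  [not taken]
PC=3  ori   r5, r4, 10       | r0=0 r1=3 r2=5 r3=11 r4=0 r5=10
PC=4  ori   r2, r5, 13       | r0=0 r1=3 r2=15 r3=11 r4=0 r5=10
PC=5  bne  r5, r3, L10       | r0=0 r1=3 r2=15 r3=11 r4=0 r5=10  [TAKEN]
PC=6  and  r3, r5, r5        | r0=0 r1=3 r2=15 r3=10 r4=0 r5=10

r0=0 r1=3 r2=15 r3=10 r4=0 r5=10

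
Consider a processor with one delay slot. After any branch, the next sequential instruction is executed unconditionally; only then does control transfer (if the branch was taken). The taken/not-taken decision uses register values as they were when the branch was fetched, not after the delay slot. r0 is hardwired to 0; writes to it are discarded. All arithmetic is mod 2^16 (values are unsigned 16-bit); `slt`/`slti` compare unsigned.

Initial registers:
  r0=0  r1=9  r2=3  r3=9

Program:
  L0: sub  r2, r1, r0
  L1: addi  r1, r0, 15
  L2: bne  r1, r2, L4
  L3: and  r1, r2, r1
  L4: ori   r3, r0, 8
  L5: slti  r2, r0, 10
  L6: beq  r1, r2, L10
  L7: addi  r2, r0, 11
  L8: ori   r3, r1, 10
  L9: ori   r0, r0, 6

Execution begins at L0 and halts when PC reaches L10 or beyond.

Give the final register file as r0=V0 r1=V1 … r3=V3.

  step pc=0: sub  r2, r1, r0  regs=(0,9,9,9)
  step pc=1: addi  r1, r0, 15  regs=(0,15,9,9)
  step pc=2: bne  r1, r2, L4  cond=T  regs=(0,15,9,9)
  step pc=3: and  r1, r2, r1  regs=(0,9,9,9)
  step pc=4: ori   r3, r0, 8  regs=(0,9,9,8)
  step pc=5: slti  r2, r0, 10  regs=(0,9,1,8)
  step pc=6: beq  r1, r2, L10  cond=F  regs=(0,9,1,8)
  step pc=7: addi  r2, r0, 11  regs=(0,9,11,8)
  step pc=8: ori   r3, r1, 10  regs=(0,9,11,11)
  step pc=9: ori   r0, r0, 6  regs=(0,9,11,11)

r0=0 r1=9 r2=11 r3=11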